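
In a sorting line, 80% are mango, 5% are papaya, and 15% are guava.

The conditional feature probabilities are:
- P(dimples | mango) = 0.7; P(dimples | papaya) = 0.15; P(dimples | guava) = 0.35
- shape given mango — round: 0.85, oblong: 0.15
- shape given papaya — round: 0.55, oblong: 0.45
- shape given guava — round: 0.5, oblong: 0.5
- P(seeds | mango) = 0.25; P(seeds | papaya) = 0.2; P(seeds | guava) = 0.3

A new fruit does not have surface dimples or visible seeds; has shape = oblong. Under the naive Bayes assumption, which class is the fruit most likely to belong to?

guava

mango: 0.8 × (1−0.7) × 0.15 × (1−0.25) = 0.027
papaya: 0.05 × (1−0.15) × 0.45 × (1−0.2) = 0.0153
guava: 0.15 × (1−0.35) × 0.5 × (1−0.3) = 0.034125
Highest score → guava.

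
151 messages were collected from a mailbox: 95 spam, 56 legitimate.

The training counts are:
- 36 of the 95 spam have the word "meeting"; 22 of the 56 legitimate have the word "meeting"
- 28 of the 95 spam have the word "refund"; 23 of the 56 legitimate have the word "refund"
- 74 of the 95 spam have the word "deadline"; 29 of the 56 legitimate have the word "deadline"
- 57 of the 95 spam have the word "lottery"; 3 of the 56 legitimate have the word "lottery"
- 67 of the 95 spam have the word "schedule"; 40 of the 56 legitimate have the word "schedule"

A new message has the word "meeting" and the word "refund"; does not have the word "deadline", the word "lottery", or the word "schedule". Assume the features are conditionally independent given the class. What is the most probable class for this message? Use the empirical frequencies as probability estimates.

spam: (95/151) × (36/95) × (28/95) × (21/95) × (38/95) × (28/95) ≈ 0.00183126
legitimate: (56/151) × (22/56) × (23/56) × (27/56) × (53/56) × (16/56) ≈ 0.00780155
Highest score → legitimate.

legitimate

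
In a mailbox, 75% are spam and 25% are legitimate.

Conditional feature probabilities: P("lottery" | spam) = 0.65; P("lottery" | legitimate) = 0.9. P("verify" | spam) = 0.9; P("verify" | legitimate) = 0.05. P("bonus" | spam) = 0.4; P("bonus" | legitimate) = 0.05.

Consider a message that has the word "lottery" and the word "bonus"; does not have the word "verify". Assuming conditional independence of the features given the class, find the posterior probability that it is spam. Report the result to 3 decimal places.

spam: 0.75 × 0.65 × (1−0.9) × 0.4 = 0.0195
legitimate: 0.25 × 0.9 × (1−0.05) × 0.05 = 0.0106875
P(spam | x) = 0.0195 / 0.0301875 ≈ 0.646

0.646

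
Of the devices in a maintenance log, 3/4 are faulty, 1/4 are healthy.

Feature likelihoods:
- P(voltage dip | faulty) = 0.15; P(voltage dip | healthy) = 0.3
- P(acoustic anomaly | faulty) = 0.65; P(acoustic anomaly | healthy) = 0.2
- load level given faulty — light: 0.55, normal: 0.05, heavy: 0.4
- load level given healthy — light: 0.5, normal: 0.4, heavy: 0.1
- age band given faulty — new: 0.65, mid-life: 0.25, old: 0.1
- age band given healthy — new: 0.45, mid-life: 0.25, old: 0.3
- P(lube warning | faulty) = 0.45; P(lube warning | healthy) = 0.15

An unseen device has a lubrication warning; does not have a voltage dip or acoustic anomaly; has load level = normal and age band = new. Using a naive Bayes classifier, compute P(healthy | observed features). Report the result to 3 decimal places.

faulty: 0.75 × (1−0.15) × (1−0.65) × 0.05 × 0.65 × 0.45 = 0.003263203125
healthy: 0.25 × (1−0.3) × (1−0.2) × 0.4 × 0.45 × 0.15 = 0.00378
P(healthy | x) = 0.00378 / 0.007043203125 ≈ 0.537

0.537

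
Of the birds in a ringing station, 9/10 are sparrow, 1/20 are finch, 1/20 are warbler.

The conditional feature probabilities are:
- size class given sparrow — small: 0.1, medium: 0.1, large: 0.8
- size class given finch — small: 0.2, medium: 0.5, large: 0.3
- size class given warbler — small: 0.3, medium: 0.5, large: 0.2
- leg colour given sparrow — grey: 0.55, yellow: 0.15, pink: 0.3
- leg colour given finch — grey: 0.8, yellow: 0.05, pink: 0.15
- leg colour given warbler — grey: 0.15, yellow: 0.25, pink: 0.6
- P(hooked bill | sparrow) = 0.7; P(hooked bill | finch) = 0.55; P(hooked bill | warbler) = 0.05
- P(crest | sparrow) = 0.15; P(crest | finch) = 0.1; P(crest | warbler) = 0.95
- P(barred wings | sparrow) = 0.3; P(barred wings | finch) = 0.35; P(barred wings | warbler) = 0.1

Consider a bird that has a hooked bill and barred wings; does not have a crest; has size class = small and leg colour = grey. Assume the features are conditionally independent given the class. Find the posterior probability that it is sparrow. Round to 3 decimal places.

sparrow: 0.9 × 0.1 × 0.55 × 0.7 × (1−0.15) × 0.3 = 0.00883575
finch: 0.05 × 0.2 × 0.8 × 0.55 × (1−0.1) × 0.35 = 0.001386
warbler: 0.05 × 0.3 × 0.15 × 0.05 × (1−0.95) × 0.1 = 0.0000005625
P(sparrow | x) = 0.00883575 / 0.0102223125 ≈ 0.864

0.864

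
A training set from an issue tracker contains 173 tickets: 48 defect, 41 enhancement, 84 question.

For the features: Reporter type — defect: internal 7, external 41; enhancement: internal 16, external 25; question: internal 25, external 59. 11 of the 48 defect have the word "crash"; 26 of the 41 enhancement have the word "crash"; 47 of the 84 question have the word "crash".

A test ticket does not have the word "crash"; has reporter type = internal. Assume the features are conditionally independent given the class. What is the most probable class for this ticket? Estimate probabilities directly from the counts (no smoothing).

defect: (48/173) × (7/48) × (37/48) ≈ 0.0311898
enhancement: (41/173) × (16/41) × (15/41) ≈ 0.0338362
question: (84/173) × (25/84) × (37/84) ≈ 0.0636526
Highest score → question.

question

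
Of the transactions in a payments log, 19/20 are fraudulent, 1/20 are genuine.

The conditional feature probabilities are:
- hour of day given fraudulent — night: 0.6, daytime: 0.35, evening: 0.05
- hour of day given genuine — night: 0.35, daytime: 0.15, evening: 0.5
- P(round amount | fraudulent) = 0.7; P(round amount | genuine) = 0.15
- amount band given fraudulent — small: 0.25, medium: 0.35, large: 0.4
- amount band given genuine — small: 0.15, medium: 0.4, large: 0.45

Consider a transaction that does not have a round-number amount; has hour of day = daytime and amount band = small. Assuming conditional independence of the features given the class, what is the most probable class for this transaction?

fraudulent

fraudulent: 0.95 × 0.35 × (1−0.7) × 0.25 = 0.0249375
genuine: 0.05 × 0.15 × (1−0.15) × 0.15 = 0.00095625
Highest score → fraudulent.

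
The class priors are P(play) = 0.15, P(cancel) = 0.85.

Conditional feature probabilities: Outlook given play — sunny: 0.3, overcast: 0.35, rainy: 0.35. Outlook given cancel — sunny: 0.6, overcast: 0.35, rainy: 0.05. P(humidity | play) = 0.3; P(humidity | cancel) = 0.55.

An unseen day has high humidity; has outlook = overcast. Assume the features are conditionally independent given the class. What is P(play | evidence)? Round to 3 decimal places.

play: 0.15 × 0.35 × 0.3 = 0.01575
cancel: 0.85 × 0.35 × 0.55 = 0.163625
P(play | x) = 0.01575 / 0.179375 ≈ 0.088

0.088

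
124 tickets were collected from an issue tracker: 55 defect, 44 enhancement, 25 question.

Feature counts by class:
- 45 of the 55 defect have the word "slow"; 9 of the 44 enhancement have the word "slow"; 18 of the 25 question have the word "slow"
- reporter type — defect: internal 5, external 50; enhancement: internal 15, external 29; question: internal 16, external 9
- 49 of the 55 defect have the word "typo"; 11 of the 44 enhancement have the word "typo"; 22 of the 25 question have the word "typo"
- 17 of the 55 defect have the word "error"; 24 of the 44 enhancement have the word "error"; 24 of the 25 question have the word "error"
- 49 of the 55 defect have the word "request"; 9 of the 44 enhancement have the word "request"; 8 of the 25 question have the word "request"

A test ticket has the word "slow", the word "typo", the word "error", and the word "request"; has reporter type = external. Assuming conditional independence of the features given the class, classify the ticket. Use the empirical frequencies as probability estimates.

defect

defect: (55/124) × (45/55) × (50/55) × (49/55) × (17/55) × (49/55) ≈ 0.0809378
enhancement: (44/124) × (9/44) × (29/44) × (11/44) × (24/44) × (9/44) ≈ 0.0013343
question: (25/124) × (18/25) × (9/25) × (22/25) × (24/25) × (8/25) ≈ 0.0141272
Highest score → defect.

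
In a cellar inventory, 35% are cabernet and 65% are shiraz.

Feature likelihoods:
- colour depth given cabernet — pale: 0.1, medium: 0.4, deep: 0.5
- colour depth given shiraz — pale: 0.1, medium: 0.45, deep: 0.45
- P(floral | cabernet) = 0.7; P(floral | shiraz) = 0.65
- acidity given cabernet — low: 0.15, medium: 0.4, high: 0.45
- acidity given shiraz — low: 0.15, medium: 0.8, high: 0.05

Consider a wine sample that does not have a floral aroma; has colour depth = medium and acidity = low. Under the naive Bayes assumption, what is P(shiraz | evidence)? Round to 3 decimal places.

cabernet: 0.35 × 0.4 × (1−0.7) × 0.15 = 0.0063
shiraz: 0.65 × 0.45 × (1−0.65) × 0.15 = 0.01535625
P(shiraz | x) = 0.01535625 / 0.02165625 ≈ 0.709

0.709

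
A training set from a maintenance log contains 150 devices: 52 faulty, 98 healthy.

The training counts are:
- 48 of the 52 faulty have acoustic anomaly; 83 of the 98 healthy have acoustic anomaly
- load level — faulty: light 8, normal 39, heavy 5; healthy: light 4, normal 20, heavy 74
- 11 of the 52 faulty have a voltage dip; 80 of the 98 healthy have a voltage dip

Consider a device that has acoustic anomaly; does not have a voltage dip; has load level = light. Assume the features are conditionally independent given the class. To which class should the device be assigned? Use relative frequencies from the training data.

faulty

faulty: (52/150) × (48/52) × (8/52) × (41/52) ≈ 0.0388166
healthy: (98/150) × (83/98) × (4/98) × (18/98) ≈ 0.00414827
Highest score → faulty.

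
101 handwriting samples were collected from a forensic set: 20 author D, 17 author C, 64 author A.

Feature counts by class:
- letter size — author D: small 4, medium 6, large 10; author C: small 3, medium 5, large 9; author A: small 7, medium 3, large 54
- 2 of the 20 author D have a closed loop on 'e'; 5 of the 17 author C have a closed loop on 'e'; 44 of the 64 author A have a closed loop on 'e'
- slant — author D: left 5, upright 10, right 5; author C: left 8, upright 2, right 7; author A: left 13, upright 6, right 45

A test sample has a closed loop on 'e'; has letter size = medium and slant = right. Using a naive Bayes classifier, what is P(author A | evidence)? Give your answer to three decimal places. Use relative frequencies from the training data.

author D: (20/101) × (6/20) × (2/20) × (5/20) ≈ 0.00148515
author C: (17/101) × (5/17) × (5/17) × (7/17) ≈ 0.00599541
author A: (64/101) × (3/64) × (44/64) × (45/64) ≈ 0.0143584
P(author A | x) = 0.0143584 / 0.02183896 ≈ 0.657

0.657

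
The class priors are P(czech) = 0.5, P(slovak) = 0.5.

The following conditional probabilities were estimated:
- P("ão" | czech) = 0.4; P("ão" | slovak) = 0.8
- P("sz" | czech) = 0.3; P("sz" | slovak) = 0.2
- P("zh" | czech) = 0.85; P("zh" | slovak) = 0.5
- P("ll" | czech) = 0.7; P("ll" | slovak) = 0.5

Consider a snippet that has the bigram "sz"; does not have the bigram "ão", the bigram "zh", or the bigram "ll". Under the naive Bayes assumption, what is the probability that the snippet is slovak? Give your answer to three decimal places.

0.552

czech: 0.5 × (1−0.4) × 0.3 × (1−0.85) × (1−0.7) = 0.00405
slovak: 0.5 × (1−0.8) × 0.2 × (1−0.5) × (1−0.5) = 0.005
P(slovak | x) = 0.005 / 0.00905 ≈ 0.552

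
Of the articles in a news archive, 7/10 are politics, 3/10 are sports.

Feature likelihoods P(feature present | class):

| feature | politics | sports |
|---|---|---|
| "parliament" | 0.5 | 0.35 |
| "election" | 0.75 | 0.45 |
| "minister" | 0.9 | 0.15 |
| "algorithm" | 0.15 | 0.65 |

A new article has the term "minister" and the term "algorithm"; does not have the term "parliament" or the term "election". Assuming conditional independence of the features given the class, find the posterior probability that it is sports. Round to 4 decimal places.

0.4696

politics: 0.7 × (1−0.5) × (1−0.75) × 0.9 × 0.15 = 0.0118125
sports: 0.3 × (1−0.35) × (1−0.45) × 0.15 × 0.65 = 0.010456875
P(sports | x) = 0.010456875 / 0.022269375 ≈ 0.4696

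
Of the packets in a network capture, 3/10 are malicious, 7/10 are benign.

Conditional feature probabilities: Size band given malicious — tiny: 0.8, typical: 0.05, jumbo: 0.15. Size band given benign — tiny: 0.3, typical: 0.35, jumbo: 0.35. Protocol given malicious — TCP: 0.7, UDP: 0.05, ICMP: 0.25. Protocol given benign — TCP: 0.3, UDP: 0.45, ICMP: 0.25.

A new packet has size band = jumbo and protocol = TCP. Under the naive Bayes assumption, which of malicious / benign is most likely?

malicious: 0.3 × 0.15 × 0.7 = 0.0315
benign: 0.7 × 0.35 × 0.3 = 0.0735
Highest score → benign.

benign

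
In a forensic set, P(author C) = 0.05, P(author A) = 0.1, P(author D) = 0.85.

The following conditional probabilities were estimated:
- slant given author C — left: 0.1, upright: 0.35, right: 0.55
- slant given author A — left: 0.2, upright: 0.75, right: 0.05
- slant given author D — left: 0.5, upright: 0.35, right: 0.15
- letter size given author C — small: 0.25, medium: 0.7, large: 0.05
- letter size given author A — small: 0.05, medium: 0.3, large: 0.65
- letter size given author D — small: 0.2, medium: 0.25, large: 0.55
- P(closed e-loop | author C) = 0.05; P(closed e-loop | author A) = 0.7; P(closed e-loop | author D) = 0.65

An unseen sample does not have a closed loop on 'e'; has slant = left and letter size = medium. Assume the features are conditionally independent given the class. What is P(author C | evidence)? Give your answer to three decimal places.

author C: 0.05 × 0.1 × 0.7 × (1−0.05) = 0.003325
author A: 0.1 × 0.2 × 0.3 × (1−0.7) = 0.0018
author D: 0.85 × 0.5 × 0.25 × (1−0.65) = 0.0371875
P(author C | x) = 0.003325 / 0.0423125 ≈ 0.079

0.079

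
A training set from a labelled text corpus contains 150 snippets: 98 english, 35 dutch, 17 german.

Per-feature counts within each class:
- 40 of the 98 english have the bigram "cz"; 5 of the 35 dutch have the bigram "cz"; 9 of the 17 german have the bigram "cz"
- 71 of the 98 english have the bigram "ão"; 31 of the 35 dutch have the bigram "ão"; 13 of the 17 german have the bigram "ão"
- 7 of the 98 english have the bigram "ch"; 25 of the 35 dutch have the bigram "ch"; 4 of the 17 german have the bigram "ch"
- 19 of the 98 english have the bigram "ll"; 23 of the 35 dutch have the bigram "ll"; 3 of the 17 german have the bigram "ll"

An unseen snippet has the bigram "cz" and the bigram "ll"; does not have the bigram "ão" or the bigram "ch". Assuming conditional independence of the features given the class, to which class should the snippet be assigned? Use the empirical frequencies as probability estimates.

english: (98/150) × (40/98) × (27/98) × (91/98) × (19/98) ≈ 0.0132266
dutch: (35/150) × (5/35) × (4/35) × (10/35) × (23/35) ≈ 0.000715258
german: (17/150) × (9/17) × (4/17) × (13/17) × (3/17) ≈ 0.00190515
Highest score → english.

english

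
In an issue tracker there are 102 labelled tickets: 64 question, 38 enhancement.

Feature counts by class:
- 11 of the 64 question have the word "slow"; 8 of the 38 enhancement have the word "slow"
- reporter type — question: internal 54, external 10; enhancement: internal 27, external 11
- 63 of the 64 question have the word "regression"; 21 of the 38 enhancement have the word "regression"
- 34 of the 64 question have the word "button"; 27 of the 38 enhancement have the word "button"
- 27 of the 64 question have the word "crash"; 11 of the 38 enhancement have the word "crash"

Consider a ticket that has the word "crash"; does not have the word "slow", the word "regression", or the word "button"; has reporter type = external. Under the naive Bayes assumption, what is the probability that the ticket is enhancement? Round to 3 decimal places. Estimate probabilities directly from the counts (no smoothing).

0.927

question: (64/102) × (53/64) × (10/64) × (1/64) × (30/64) × (27/64) ≈ 0.000250865
enhancement: (38/102) × (30/38) × (11/38) × (17/38) × (11/38) × (11/38) ≈ 0.00319164
P(enhancement | x) = 0.00319164 / 0.003442505 ≈ 0.927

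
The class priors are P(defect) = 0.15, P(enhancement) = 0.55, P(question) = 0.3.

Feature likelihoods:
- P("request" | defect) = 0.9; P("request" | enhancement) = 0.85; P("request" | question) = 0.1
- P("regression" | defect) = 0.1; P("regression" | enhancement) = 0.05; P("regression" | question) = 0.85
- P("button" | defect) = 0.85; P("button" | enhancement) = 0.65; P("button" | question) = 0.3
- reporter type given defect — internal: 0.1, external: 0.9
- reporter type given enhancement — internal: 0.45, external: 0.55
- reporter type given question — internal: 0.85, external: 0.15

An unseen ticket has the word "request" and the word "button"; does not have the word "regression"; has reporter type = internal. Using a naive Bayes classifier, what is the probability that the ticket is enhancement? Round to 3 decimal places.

0.919

defect: 0.15 × 0.9 × (1−0.1) × 0.85 × 0.1 = 0.0103275
enhancement: 0.55 × 0.85 × (1−0.05) × 0.65 × 0.45 = 0.1299065625
question: 0.3 × 0.1 × (1−0.85) × 0.3 × 0.85 = 0.0011475
P(enhancement | x) = 0.1299065625 / 0.1413815625 ≈ 0.919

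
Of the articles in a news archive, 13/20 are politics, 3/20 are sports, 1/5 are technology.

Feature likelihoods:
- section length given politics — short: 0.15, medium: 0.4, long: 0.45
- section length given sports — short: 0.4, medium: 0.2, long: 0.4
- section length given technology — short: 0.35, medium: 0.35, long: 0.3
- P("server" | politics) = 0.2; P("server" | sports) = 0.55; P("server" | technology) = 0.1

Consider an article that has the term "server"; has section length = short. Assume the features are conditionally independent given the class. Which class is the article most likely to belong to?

sports

politics: 0.65 × 0.15 × 0.2 = 0.0195
sports: 0.15 × 0.4 × 0.55 = 0.033
technology: 0.2 × 0.35 × 0.1 = 0.007
Highest score → sports.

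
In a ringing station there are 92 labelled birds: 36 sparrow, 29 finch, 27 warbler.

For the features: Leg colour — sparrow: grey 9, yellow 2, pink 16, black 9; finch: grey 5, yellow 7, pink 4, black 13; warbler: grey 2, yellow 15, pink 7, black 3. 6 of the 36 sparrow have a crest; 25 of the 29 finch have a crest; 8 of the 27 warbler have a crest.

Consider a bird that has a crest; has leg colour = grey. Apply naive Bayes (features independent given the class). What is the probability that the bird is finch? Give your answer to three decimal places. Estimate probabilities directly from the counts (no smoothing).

sparrow: (36/92) × (9/36) × (6/36) ≈ 0.0163043
finch: (29/92) × (5/29) × (25/29) ≈ 0.0468516
warbler: (27/92) × (2/27) × (8/27) ≈ 0.00644122
P(finch | x) = 0.0468516 / 0.06959712 ≈ 0.673

0.673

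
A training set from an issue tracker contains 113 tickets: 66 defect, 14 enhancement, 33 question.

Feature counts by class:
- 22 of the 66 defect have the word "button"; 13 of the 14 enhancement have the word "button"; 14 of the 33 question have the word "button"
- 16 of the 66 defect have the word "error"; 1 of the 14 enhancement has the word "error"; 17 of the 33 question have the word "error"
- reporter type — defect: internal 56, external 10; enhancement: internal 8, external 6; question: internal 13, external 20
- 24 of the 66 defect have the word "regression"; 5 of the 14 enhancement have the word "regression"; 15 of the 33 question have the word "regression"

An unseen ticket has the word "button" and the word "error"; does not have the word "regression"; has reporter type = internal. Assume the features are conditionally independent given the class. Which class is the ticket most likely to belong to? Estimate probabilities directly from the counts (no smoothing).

defect

defect: (66/113) × (22/66) × (16/66) × (56/66) × (42/66) ≈ 0.0254841
enhancement: (14/113) × (13/14) × (1/14) × (8/14) × (9/14) ≈ 0.00301865
question: (33/113) × (14/33) × (17/33) × (13/33) × (18/33) ≈ 0.0137143
Highest score → defect.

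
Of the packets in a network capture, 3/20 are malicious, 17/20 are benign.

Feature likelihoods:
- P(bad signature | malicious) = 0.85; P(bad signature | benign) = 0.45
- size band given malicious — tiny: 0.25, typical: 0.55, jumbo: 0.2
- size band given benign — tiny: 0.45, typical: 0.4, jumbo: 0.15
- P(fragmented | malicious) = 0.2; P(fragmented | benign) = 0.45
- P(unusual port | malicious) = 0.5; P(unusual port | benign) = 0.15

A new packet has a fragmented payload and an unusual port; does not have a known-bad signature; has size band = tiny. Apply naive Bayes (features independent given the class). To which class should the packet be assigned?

malicious: 0.15 × (1−0.85) × 0.25 × 0.2 × 0.5 = 0.0005625
benign: 0.85 × (1−0.45) × 0.45 × 0.45 × 0.15 = 0.0142003125
Highest score → benign.

benign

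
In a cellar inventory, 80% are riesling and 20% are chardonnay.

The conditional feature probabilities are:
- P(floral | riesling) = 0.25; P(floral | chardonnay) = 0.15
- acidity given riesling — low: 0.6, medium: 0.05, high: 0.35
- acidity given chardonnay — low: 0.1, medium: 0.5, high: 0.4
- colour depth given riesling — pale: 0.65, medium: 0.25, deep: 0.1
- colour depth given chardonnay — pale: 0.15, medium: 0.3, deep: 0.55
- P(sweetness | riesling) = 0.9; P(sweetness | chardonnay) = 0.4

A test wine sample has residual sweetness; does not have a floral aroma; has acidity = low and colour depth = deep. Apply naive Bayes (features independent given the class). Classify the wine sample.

riesling: 0.8 × (1−0.25) × 0.6 × 0.1 × 0.9 = 0.0324
chardonnay: 0.2 × (1−0.15) × 0.1 × 0.55 × 0.4 = 0.00374
Highest score → riesling.

riesling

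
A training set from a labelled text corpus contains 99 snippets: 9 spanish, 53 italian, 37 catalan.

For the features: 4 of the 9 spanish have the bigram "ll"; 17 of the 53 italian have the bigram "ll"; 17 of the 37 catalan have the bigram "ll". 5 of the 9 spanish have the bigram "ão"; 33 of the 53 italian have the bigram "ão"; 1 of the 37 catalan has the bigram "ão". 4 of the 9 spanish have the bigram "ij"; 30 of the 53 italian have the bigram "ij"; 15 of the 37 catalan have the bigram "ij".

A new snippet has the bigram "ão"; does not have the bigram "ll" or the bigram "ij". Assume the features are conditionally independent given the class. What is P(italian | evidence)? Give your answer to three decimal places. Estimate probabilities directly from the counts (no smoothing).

spanish: (9/99) × (5/9) × (5/9) × (5/9) ≈ 0.015588
italian: (53/99) × (36/53) × (33/53) × (23/53) ≈ 0.0982556
catalan: (37/99) × (20/37) × (1/37) × (22/37) ≈ 0.00324649
P(italian | x) = 0.0982556 / 0.11709009 ≈ 0.839

0.839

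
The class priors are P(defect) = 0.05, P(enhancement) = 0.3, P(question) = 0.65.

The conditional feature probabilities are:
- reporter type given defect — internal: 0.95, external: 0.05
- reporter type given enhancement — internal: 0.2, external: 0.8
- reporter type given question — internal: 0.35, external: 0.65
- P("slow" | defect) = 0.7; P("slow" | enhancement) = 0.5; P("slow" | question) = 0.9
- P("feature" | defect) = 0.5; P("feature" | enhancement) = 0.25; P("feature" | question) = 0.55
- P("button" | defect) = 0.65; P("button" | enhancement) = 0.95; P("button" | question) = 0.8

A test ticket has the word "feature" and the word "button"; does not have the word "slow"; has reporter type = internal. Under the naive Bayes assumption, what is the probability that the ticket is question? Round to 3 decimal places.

defect: 0.05 × 0.95 × (1−0.7) × 0.5 × 0.65 = 0.00463125
enhancement: 0.3 × 0.2 × (1−0.5) × 0.25 × 0.95 = 0.007125
question: 0.65 × 0.35 × (1−0.9) × 0.55 × 0.8 = 0.01001
P(question | x) = 0.01001 / 0.02176625 ≈ 0.460

0.460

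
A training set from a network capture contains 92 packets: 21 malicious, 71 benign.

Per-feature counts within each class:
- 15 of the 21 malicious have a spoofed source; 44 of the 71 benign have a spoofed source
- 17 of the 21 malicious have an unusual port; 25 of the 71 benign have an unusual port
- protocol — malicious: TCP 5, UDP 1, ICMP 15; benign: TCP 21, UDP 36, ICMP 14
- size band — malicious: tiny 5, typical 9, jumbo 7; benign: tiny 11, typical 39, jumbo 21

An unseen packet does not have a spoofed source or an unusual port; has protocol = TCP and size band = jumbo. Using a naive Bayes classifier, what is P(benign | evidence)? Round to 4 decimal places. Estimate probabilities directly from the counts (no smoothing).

0.9440

malicious: (21/92) × (6/21) × (4/21) × (5/21) × (7/21) ≈ 0.000985902
benign: (71/92) × (27/71) × (46/71) × (21/71) × (21/71) ≈ 0.016634
P(benign | x) = 0.016634 / 0.017619902 ≈ 0.9440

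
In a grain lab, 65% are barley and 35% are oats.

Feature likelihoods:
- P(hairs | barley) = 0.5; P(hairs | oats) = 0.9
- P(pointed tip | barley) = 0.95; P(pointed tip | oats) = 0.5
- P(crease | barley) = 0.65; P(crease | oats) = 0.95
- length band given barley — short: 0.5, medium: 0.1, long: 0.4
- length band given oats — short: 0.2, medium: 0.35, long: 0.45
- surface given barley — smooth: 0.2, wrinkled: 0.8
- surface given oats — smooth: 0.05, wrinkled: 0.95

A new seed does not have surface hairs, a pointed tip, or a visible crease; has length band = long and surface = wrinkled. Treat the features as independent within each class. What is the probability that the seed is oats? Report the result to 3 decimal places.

0.170

barley: 0.65 × (1−0.5) × (1−0.95) × (1−0.65) × 0.4 × 0.8 = 0.00182
oats: 0.35 × (1−0.9) × (1−0.5) × (1−0.95) × 0.45 × 0.95 = 0.0003740625
P(oats | x) = 0.0003740625 / 0.0021940625 ≈ 0.170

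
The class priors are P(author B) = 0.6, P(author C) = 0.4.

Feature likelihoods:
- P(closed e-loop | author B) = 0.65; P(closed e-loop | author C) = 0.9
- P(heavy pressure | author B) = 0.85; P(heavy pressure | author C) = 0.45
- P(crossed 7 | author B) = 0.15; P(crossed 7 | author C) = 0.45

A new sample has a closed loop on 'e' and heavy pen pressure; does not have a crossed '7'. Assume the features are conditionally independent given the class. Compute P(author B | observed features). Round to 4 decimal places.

author B: 0.6 × 0.65 × 0.85 × (1−0.15) = 0.281775
author C: 0.4 × 0.9 × 0.45 × (1−0.45) = 0.0891
P(author B | x) = 0.281775 / 0.370875 ≈ 0.7598

0.7598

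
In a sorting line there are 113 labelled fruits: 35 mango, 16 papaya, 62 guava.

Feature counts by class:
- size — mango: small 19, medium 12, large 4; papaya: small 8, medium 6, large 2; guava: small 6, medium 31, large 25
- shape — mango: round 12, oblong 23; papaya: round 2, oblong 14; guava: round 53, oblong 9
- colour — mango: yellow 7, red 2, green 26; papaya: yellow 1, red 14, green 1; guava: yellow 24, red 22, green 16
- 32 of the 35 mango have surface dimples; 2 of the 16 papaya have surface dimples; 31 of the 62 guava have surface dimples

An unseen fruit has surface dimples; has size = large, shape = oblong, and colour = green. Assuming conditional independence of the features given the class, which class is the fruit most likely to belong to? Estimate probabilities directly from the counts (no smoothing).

mango

mango: (35/113) × (4/35) × (23/35) × (26/35) × (32/35) ≈ 0.015799
papaya: (16/113) × (2/16) × (14/16) × (1/16) × (2/16) ≈ 0.00012099
guava: (62/113) × (25/62) × (9/62) × (16/62) × (31/62) ≈ 0.00414391
Highest score → mango.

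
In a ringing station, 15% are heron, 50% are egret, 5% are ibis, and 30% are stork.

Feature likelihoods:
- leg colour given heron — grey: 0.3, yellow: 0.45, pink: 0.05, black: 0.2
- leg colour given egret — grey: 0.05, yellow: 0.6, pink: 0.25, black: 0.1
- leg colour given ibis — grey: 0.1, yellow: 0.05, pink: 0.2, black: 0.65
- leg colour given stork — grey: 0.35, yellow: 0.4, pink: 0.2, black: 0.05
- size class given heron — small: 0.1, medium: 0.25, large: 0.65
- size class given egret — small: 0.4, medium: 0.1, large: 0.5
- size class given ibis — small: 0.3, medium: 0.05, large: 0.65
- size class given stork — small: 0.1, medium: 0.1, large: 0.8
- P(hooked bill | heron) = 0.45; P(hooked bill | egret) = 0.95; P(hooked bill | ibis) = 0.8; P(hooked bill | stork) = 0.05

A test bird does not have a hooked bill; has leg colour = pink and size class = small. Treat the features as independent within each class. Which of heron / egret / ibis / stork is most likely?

stork

heron: 0.15 × 0.05 × 0.1 × (1−0.45) = 0.0004125
egret: 0.5 × 0.25 × 0.4 × (1−0.95) = 0.0025
ibis: 0.05 × 0.2 × 0.3 × (1−0.8) = 0.0006
stork: 0.3 × 0.2 × 0.1 × (1−0.05) = 0.0057
Highest score → stork.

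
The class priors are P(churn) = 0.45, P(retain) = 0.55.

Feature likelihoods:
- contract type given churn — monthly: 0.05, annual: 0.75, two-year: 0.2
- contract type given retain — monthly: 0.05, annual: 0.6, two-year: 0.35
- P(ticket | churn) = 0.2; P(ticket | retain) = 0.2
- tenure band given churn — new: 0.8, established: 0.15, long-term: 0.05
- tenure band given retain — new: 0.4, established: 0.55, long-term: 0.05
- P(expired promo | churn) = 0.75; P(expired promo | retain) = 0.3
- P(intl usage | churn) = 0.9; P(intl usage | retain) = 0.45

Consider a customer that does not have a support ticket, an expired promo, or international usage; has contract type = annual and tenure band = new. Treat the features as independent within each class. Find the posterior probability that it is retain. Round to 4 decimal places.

0.8828

churn: 0.45 × 0.75 × (1−0.2) × 0.8 × (1−0.75) × (1−0.9) = 0.0054
retain: 0.55 × 0.6 × (1−0.2) × 0.4 × (1−0.3) × (1−0.45) = 0.040656
P(retain | x) = 0.040656 / 0.046056 ≈ 0.8828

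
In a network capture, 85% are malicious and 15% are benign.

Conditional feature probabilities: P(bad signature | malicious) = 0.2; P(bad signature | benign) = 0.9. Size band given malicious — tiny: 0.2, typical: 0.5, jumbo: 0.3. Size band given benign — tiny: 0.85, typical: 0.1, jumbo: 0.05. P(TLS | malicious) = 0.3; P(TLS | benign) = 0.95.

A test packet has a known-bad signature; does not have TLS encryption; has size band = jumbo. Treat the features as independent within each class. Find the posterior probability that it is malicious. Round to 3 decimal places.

malicious: 0.85 × 0.2 × 0.3 × (1−0.3) = 0.0357
benign: 0.15 × 0.9 × 0.05 × (1−0.95) = 0.0003375
P(malicious | x) = 0.0357 / 0.0360375 ≈ 0.991

0.991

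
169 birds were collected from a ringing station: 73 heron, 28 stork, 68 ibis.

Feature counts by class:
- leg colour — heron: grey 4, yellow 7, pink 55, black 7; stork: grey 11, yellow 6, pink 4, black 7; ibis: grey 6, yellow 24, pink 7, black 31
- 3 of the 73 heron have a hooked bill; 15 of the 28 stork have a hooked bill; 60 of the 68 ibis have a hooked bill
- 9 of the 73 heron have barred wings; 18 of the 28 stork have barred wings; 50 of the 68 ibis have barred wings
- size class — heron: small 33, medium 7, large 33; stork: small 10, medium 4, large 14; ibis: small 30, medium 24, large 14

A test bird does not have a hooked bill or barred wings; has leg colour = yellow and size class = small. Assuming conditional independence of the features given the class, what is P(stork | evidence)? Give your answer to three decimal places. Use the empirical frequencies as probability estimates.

0.106

heron: (73/169) × (7/73) × (70/73) × (64/73) × (33/73) ≈ 0.0157411
stork: (28/169) × (6/28) × (13/28) × (10/28) × (10/28) ≈ 0.00210249
ibis: (68/169) × (24/68) × (8/68) × (18/68) × (30/68) ≈ 0.00195111
P(stork | x) = 0.00210249 / 0.0197947 ≈ 0.106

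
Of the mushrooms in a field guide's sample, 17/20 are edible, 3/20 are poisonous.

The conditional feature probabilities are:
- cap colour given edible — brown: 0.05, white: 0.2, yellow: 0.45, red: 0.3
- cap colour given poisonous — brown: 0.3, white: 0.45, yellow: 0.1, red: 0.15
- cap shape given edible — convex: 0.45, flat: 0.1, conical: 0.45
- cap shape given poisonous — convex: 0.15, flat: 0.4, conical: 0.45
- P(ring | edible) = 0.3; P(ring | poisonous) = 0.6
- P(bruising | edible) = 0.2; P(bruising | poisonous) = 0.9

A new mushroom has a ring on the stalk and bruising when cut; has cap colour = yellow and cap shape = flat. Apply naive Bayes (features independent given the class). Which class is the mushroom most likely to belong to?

poisonous

edible: 0.85 × 0.45 × 0.1 × 0.3 × 0.2 = 0.002295
poisonous: 0.15 × 0.1 × 0.4 × 0.6 × 0.9 = 0.00324
Highest score → poisonous.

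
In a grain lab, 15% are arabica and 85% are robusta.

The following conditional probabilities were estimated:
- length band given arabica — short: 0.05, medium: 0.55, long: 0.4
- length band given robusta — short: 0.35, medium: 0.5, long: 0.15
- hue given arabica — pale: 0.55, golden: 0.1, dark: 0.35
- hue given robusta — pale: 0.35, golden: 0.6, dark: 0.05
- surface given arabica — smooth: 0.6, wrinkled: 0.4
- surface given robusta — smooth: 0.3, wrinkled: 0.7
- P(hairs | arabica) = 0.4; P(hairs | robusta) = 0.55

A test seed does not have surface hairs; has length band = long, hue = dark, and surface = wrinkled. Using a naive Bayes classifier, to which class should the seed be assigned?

arabica

arabica: 0.15 × 0.4 × 0.35 × 0.4 × (1−0.4) = 0.00504
robusta: 0.85 × 0.15 × 0.05 × 0.7 × (1−0.55) = 0.002008125
Highest score → arabica.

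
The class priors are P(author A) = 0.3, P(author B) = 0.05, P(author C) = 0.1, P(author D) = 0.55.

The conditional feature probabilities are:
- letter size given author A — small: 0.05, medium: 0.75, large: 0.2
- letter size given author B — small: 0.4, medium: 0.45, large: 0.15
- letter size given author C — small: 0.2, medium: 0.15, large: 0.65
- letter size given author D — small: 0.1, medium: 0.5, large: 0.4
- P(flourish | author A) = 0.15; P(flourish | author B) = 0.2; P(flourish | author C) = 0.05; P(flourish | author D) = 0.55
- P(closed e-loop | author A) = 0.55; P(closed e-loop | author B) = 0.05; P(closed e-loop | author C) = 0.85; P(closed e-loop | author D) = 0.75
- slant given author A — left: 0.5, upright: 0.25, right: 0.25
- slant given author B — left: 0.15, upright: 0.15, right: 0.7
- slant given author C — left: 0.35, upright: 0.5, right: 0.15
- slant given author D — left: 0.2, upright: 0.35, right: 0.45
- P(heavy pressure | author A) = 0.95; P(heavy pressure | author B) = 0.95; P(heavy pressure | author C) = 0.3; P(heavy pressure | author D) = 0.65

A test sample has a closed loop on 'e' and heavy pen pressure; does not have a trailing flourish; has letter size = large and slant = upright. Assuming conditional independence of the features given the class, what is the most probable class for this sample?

author D

author A: 0.3 × 0.2 × (1−0.15) × 0.55 × 0.25 × 0.95 = 0.006661875
author B: 0.05 × 0.15 × (1−0.2) × 0.05 × 0.15 × 0.95 = 0.00004275
author C: 0.1 × 0.65 × (1−0.05) × 0.85 × 0.5 × 0.3 = 0.007873125
author D: 0.55 × 0.4 × (1−0.55) × 0.75 × 0.35 × 0.65 = 0.016891875
Highest score → author D.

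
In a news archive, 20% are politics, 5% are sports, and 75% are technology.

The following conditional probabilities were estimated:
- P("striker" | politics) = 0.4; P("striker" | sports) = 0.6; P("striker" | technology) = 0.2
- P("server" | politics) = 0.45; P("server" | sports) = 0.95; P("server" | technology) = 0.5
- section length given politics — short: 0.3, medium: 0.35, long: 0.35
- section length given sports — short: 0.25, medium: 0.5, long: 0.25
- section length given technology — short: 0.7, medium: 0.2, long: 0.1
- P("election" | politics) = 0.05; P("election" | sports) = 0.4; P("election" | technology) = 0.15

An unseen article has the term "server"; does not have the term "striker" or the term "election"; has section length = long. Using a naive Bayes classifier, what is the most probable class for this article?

technology

politics: 0.2 × (1−0.4) × 0.45 × 0.35 × (1−0.05) = 0.017955
sports: 0.05 × (1−0.6) × 0.95 × 0.25 × (1−0.4) = 0.00285
technology: 0.75 × (1−0.2) × 0.5 × 0.1 × (1−0.15) = 0.0255
Highest score → technology.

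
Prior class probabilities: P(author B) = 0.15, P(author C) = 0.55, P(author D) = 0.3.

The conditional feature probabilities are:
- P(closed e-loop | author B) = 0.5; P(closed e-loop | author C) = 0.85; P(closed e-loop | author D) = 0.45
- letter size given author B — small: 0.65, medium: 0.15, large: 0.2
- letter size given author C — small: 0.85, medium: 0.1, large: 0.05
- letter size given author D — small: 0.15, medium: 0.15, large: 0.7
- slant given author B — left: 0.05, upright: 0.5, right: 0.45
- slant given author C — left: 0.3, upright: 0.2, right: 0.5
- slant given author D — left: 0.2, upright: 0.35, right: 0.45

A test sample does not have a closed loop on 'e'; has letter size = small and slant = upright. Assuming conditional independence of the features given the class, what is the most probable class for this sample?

author B: 0.15 × (1−0.5) × 0.65 × 0.5 = 0.024375
author C: 0.55 × (1−0.85) × 0.85 × 0.2 = 0.014025
author D: 0.3 × (1−0.45) × 0.15 × 0.35 = 0.0086625
Highest score → author B.

author B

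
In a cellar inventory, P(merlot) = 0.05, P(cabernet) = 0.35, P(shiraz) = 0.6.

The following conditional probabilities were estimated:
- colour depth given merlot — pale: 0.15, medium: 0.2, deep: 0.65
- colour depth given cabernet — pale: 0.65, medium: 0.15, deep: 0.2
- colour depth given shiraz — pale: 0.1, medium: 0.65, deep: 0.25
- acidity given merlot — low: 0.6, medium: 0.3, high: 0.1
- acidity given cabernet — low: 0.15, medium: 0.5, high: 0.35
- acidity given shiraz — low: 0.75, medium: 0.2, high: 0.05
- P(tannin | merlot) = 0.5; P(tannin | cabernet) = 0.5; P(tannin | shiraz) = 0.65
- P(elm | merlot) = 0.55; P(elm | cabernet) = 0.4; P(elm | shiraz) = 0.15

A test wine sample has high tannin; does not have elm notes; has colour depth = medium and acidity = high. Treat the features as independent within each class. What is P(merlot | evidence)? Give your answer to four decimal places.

0.0136

merlot: 0.05 × 0.2 × 0.1 × 0.5 × (1−0.55) = 0.000225
cabernet: 0.35 × 0.15 × 0.35 × 0.5 × (1−0.4) = 0.0055125
shiraz: 0.6 × 0.65 × 0.05 × 0.65 × (1−0.15) = 0.01077375
P(merlot | x) = 0.000225 / 0.01651125 ≈ 0.0136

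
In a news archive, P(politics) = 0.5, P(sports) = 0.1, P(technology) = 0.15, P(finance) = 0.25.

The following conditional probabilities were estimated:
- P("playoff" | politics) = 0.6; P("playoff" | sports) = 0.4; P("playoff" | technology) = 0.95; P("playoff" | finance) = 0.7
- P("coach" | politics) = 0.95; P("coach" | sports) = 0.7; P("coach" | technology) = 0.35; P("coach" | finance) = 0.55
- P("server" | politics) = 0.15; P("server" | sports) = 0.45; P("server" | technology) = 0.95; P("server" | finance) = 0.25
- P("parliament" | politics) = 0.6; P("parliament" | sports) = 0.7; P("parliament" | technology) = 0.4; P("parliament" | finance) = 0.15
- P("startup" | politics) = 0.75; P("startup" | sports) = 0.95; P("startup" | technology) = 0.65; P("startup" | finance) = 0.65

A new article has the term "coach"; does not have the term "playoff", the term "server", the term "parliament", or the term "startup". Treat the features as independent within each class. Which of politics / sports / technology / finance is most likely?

politics

politics: 0.5 × (1−0.6) × 0.95 × (1−0.15) × (1−0.6) × (1−0.75) = 0.01615
sports: 0.1 × (1−0.4) × 0.7 × (1−0.45) × (1−0.7) × (1−0.95) = 0.0003465
technology: 0.15 × (1−0.95) × 0.35 × (1−0.95) × (1−0.4) × (1−0.65) = 0.0000275625
finance: 0.25 × (1−0.7) × 0.55 × (1−0.25) × (1−0.15) × (1−0.65) = 0.00920390625
Highest score → politics.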